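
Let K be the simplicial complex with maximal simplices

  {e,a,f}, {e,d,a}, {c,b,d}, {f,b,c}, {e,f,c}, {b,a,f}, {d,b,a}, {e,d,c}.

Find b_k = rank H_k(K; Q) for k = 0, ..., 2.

b_0 = 1, b_1 = 0, b_2 = 1.

Order the vertices as a < b < c < d < e < f. Listing each simplex with vertices in this order, K has dimension 2 with simplices:

  0-simplices (6): a, b, c, d, e, f
  1-simplices (12): ab, ad, ae, af, bc, bd, bf, cd, ce, cf, de, ef
  2-simplices (8): abd, abf, ade, aef, bcd, bcf, cde, cef

giving chain groups C_0 ≅ Z^6, C_1 ≅ Z^12, C_2 ≅ Z^8.

∂_1: C_1 → C_0 maps an edge to its endpoints' difference, ∂[p,q] = q − p. For instance
  ∂de = e − d.
This gives a 6×12 integer matrix of rank 5; reducing to Smith normal form yields diagonal entries (1,1,1,1,1).

Boundary ∂_2: C_2 → C_1 maps a triangle to the signed sum of its edges. For instance
  ∂ade = de − ae + ad,
  ∂abd = bd − ad + ab.
This gives a 12×8 integer matrix of rank 7; reducing to Smith normal form yields diagonal entries (1,1,1,1,1,1,1).

Computing H_k = (kernel of ∂_k) / (image of ∂_{k+1}):

  H_0: rank C_0 − rank ∂_1 = 6 − 5 = 1, and the invariant factors of ∂_1 are all 1, so H_0 ≅ Z.
  H_1: rank ker ∂_1 − rank ∂_2 = (12 − 5) − 7 = 0, and the invariant factors of ∂_2 are all 1, so H_1 ≅ 0.
  H_2: rank ker ∂_2 − rank ∂_3 = (8 − 7) − 0 = 1, and there is no ∂_3, so H_2 ≅ Z.

Hence the Betti numbers are b_0 = 1, b_1 = 0, b_2 = 1.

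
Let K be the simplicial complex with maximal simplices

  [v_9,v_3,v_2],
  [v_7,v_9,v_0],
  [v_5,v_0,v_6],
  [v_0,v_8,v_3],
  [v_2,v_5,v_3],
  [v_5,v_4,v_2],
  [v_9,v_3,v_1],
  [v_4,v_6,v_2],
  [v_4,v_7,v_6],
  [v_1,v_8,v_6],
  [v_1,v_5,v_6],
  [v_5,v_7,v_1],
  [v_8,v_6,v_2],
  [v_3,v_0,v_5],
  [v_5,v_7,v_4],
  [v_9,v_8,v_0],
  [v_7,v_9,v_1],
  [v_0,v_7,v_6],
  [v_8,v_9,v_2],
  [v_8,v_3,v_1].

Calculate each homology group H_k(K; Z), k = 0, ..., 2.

Take the total order v_0 < v_1 < v_2 < v_3 < v_4 < v_5 < v_6 < v_7 < v_8 < v_9 on the vertex set. Then K (dimension 2) consists of the simplices:

  0-simplices (10): [v_0], [v_1], [v_2], [v_3], [v_4], [v_5], [v_6], [v_7], [v_8], [v_9]
  1-simplices (30): (30 of them)
  2-simplices (20): (20 of them)

Hence C_0 ≅ Z^10, C_1 ≅ Z^30, C_2 ≅ Z^20.

∂_1: C_1 → C_0 maps an edge to its endpoints' difference, ∂[p,q] = q − p. For instance
  ∂[v_0,v_5] = [v_5] − [v_0].
This gives a 10×30 integer matrix of rank 9; reducing to Smith normal form yields diagonal entries (1,1,1,1,1,1,1,1,1).

The boundary map ∂_2: C_2 → C_1 acts by ∂[p,q,r] = [q,r] − [p,r] + [p,q]. For instance
  ∂[v_2,v_6,v_8] = [v_6,v_8] − [v_2,v_8] + [v_2,v_6],
  ∂[v_0,v_5,v_6] = [v_5,v_6] − [v_0,v_6] + [v_0,v_5].
As a 30×20 matrix over Z this has rank 20, with invariant factors (1,1,1,1,1,1,1,1,1,1,1,1,1,1,1,1,1,1,1,2).

Reading off H_k = ker ∂_k / im ∂_{k+1}:

  H_0: rank C_0 − rank ∂_1 = 10 − 9 = 1, and the invariant factors of ∂_1 are all 1, so H_0 = Z.
  H_1: rank ker ∂_1 − rank ∂_2 = (30 − 9) − 20 = 1, and ∂_2 has invariant factor 2 > 1, so H_1 = Z ⊕ Z/2.
  H_2: rank ker ∂_2 − rank ∂_3 = (20 − 20) − 0 = 0, and there is no ∂_3, so H_2 = 0.

(K is a triangulation of the Klein bottle.)

H_0 = Z,  H_1 = Z ⊕ Z/2,  H_2 = 0.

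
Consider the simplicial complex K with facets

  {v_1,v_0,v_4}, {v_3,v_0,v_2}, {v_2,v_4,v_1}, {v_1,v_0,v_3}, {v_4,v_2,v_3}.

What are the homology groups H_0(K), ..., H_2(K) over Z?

Take the total order v_0 < v_1 < v_2 < v_3 < v_4 on the vertex set. Then K (dimension 2) consists of the simplices:

  0-simplices (5): [v_0], [v_1], [v_2], [v_3], [v_4]
  1-simplices (10): [v_0,v_1], [v_0,v_2], [v_0,v_3], [v_0,v_4], [v_1,v_2], [v_1,v_3], [v_1,v_4], [v_2,v_3], [v_2,v_4], [v_3,v_4]
  2-simplices (5): [v_0,v_1,v_3], [v_0,v_1,v_4], [v_0,v_2,v_3], [v_1,v_2,v_4], [v_2,v_3,v_4]

so the chain groups are C_0 ≅ Z^5, C_1 ≅ Z^10, C_2 ≅ Z^5.

The boundary map ∂_1: C_1 → C_0 sends each edge [p,q] (with p < q) to q − p.
The resulting 5×10 matrix has rank 4, and its Smith normal form has invariant factors (1,1,1,1).

Boundary ∂_2: C_2 → C_1 sends each 2-simplex [p,q,r] to [q,r] − [p,r] + [p,q]. For instance
  ∂[v_0,v_1,v_3] = [v_1,v_3] − [v_0,v_3] + [v_0,v_1],
  ∂[v_2,v_3,v_4] = [v_3,v_4] − [v_2,v_4] + [v_2,v_3].
The 10×5 boundary matrix has rank 5 and Smith normal form diag(1,1,1,1,1).

Computing H_k = (kernel of ∂_k) / (image of ∂_{k+1}):

  H_0: rank C_0 − rank ∂_1 = 5 − 4 = 1, and the invariant factors of ∂_1 are all 1, so H_0 ≅ Z.
  H_1: rank ker ∂_1 − rank ∂_2 = (10 − 4) − 5 = 1, and the invariant factors of ∂_2 are all 1, so H_1 ≅ Z.
  H_2: rank ker ∂_2 − rank ∂_3 = (5 − 5) − 0 = 0, and there is no ∂_3, so H_2 ≅ 0.

H_0 ≅ Z,  H_1 ≅ Z,  H_2 = 0.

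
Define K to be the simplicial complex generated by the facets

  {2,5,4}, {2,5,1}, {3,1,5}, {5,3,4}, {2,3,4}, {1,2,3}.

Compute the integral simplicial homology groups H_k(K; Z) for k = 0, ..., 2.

H_0 = Z,  H_1 = 0,  H_2 = Z.

Fix the vertex order 1 < 2 < 3 < 4 < 5 and write every simplex with vertices in increasing order. Then dim K = 2 and the simplices of K are:

  0-simplices (5): [1], [2], [3], [4], [5]
  1-simplices (9): [1,2], [1,3], [1,5], [2,3], [2,4], [2,5], [3,4], [3,5], [4,5]
  2-simplices (6): [1,2,3], [1,2,5], [1,3,5], [2,3,4], [2,4,5], [3,4,5]

so the chain groups are C_0 ≅ Z^5, C_1 ≅ Z^9, C_2 ≅ Z^6.

∂_1: C_1 → C_0 sends each edge [p,q] (with p < q) to q − p.
The resulting 5×9 matrix has rank 4, and its Smith normal form has invariant factors (1,1,1,1).

∂_2: C_2 → C_1 sends each 2-simplex [p,q,r] to [q,r] − [p,r] + [p,q]. For instance
  ∂[2,3,4] = [3,4] − [2,4] + [2,3],
  ∂[1,2,3] = [2,3] − [1,3] + [1,2].
The 9×6 boundary matrix has rank 5 and Smith normal form diag(1,1,1,1,1).

From H_k ≅ ker(∂_k) / im(∂_{k+1}) we obtain:

  H_0: rank C_0 − rank ∂_1 = 5 − 4 = 1, and the invariant factors of ∂_1 are all 1, so H_0 = Z.
  H_1: rank ker ∂_1 − rank ∂_2 = (9 − 4) − 5 = 0, and the invariant factors of ∂_2 are all 1, so H_1 = 0.
  H_2: rank ker ∂_2 − rank ∂_3 = (6 − 5) − 0 = 1, and there is no ∂_3, so H_2 = Z.

(K is a triangulation of the 2-sphere S^2.)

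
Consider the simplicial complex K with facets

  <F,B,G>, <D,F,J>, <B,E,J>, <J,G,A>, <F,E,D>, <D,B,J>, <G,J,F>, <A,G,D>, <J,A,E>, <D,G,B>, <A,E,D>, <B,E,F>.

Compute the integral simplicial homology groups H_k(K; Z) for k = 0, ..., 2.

Order the vertices as A < B < D < E < F < G < J. Listing each simplex with vertices in this order, K has dimension 2 with simplices:

  0-simplices (7): A, B, D, E, F, G, J
  1-simplices (18): AD, AE, AG, AJ, BD, BE, BF, BG, BJ, DE, DF, DG, DJ, EF, EJ, FG, FJ, GJ
  2-simplices (12): ADE, ADG, AEJ, AGJ, BDG, BDJ, BEF, BEJ, BFG, DEF, DFJ, FGJ

so the chain groups are C_0 ≅ Z^7, C_1 ≅ Z^18, C_2 ≅ Z^12.

Boundary ∂_1: C_1 → C_0 maps an edge to its endpoints' difference, ∂[p,q] = q − p.
This gives a 7×18 integer matrix of rank 6; reducing to Smith normal form yields diagonal entries (1,1,1,1,1,1).

The boundary map ∂_2: C_2 → C_1 sends each 2-simplex [p,q,r] to [q,r] − [p,r] + [p,q]. For instance
  ∂FGJ = GJ − FJ + FG,
  ∂BDJ = DJ − BJ + BD.
As a 18×12 matrix over Z this has rank 12, with invariant factors (1,1,1,1,1,1,1,1,1,1,1,2).

From H_k ≅ ker(∂_k) / im(∂_{k+1}) we obtain:

  H_0: rank C_0 − rank ∂_1 = 7 − 6 = 1, and the invariant factors of ∂_1 are all 1, so H_0 = Z.
  H_1: rank ker ∂_1 − rank ∂_2 = (18 − 6) − 12 = 0, and ∂_2 has invariant factor 2 > 1, so H_1 = Z/2.
  H_2: rank ker ∂_2 − rank ∂_3 = (12 − 12) − 0 = 0, and there is no ∂_3, so H_2 = 0.

(K is a triangulation of the real projective plane RP^2.)

H_0 = Z,  H_1 = Z/2,  H_2 = 0.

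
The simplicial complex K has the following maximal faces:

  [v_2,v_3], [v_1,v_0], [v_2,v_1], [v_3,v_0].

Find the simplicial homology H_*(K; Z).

H_0 ≅ Z,  H_1 ≅ Z.

Fix the vertex order v_0 < v_1 < v_2 < v_3 and write every simplex with vertices in increasing order. Then dim K = 1 and the simplices of K are:

  0-simplices (4): [v_0], [v_1], [v_2], [v_3]
  1-simplices (4): [v_0,v_1], [v_0,v_3], [v_1,v_2], [v_2,v_3]

so the chain groups are C_0 ≅ Z^4, C_1 ≅ Z^4.

The boundary map ∂_1: C_1 → C_0 maps an edge to its endpoints' difference, ∂[p,q] = q − p. For instance
  ∂[v_0,v_1] = [v_1] − [v_0].
As a 4×4 matrix over Z this has rank 3, with invariant factors (1,1,1).

Computing H_k = (kernel of ∂_k) / (image of ∂_{k+1}):

  H_0: rank C_0 − rank ∂_1 = 4 − 3 = 1, and the invariant factors of ∂_1 are all 1, so H_0 ≅ Z.
  H_1: rank ker ∂_1 − rank ∂_2 = (4 − 3) − 0 = 1, and there is no ∂_2, so H_1 ≅ Z.

(K is a triangulation of the circle S^1.)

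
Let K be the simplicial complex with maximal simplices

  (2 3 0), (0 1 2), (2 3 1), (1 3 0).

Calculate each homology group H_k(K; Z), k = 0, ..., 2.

Take the total order 0 < 1 < 2 < 3 on the vertex set. Then K (dimension 2) consists of the simplices:

  0-simplices (4): [0], [1], [2], [3]
  1-simplices (6): [0,1], [0,2], [0,3], [1,2], [1,3], [2,3]
  2-simplices (4): [0,1,2], [0,1,3], [0,2,3], [1,2,3]

so the chain groups are C_0 ≅ Z^4, C_1 ≅ Z^6, C_2 ≅ Z^4.

The boundary map ∂_1: C_1 → C_0 maps an edge to its endpoints' difference, ∂[p,q] = q − p.
This gives a 4×6 integer matrix of rank 3; reducing to Smith normal form yields diagonal entries (1,1,1).

∂_2: C_2 → C_1 sends each 2-simplex [p,q,r] to [q,r] − [p,r] + [p,q]. For instance
  ∂[0,1,3] = [1,3] − [0,3] + [0,1],
  ∂[0,2,3] = [2,3] − [0,3] + [0,2].
As a 6×4 matrix over Z this has rank 3, with invariant factors (1,1,1).

Computing H_k = (kernel of ∂_k) / (image of ∂_{k+1}):

  H_0: rank C_0 − rank ∂_1 = 4 − 3 = 1, and the invariant factors of ∂_1 are all 1, so H_0 = Z.
  H_1: rank ker ∂_1 − rank ∂_2 = (6 − 3) − 3 = 0, and the invariant factors of ∂_2 are all 1, so H_1 = 0.
  H_2: rank ker ∂_2 − rank ∂_3 = (4 − 3) − 0 = 1, and there is no ∂_3, so H_2 = Z.

H_0 ≅ Z,  H_1 = 0,  H_2 ≅ Z.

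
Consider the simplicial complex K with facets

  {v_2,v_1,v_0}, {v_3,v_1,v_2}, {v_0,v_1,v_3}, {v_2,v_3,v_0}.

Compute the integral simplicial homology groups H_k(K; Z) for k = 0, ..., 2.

Take the total order v_0 < v_1 < v_2 < v_3 on the vertex set. Then K (dimension 2) consists of the simplices:

  0-simplices (4): [v_0], [v_1], [v_2], [v_3]
  1-simplices (6): [v_0,v_1], [v_0,v_2], [v_0,v_3], [v_1,v_2], [v_1,v_3], [v_2,v_3]
  2-simplices (4): [v_0,v_1,v_2], [v_0,v_1,v_3], [v_0,v_2,v_3], [v_1,v_2,v_3]

Hence C_0 ≅ Z^4, C_1 ≅ Z^6, C_2 ≅ Z^4.

Boundary ∂_1: C_1 → C_0 maps an edge to its endpoints' difference, ∂[p,q] = q − p. For instance
  ∂[v_0,v_2] = [v_2] − [v_0].
This gives a 4×6 integer matrix of rank 3; reducing to Smith normal form yields diagonal entries (1,1,1).

The boundary map ∂_2: C_2 → C_1 maps a triangle to the signed sum of its edges. For instance
  ∂[v_0,v_1,v_3] = [v_1,v_3] − [v_0,v_3] + [v_0,v_1],
  ∂[v_0,v_1,v_2] = [v_1,v_2] − [v_0,v_2] + [v_0,v_1].
As a 6×4 matrix over Z this has rank 3, with invariant factors (1,1,1).

Reading off H_k = ker ∂_k / im ∂_{k+1}:

  H_0: rank C_0 − rank ∂_1 = 4 − 3 = 1, and the invariant factors of ∂_1 are all 1, so H_0 = Z.
  H_1: rank ker ∂_1 − rank ∂_2 = (6 − 3) − 3 = 0, and the invariant factors of ∂_2 are all 1, so H_1 = 0.
  H_2: rank ker ∂_2 − rank ∂_3 = (4 − 3) − 0 = 1, and there is no ∂_3, so H_2 = Z.

H_0 ≅ Z,  H_1 = 0,  H_2 ≅ Z.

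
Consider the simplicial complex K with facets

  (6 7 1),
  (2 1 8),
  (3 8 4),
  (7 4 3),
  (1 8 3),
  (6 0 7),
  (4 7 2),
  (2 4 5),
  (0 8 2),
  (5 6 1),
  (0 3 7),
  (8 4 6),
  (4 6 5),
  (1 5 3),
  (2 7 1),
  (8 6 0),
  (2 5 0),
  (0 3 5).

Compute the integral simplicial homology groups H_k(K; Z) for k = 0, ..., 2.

We work with the vertex ordering 0 < 1 < 2 < 3 < 4 < 5 < 6 < 7 < 8. The simplices of K, each written with vertices in increasing order, are:

  0-simplices (9): [0], [1], [2], [3], [4], [5], [6], [7], [8]
  1-simplices (27): (27 of them)
  2-simplices (18): [0,2,5], [0,2,8], [0,3,5], [0,3,7], [0,6,7], [0,6,8], [1,2,7], [1,2,8], [1,3,5], [1,3,8], [1,5,6], [1,6,7], [2,4,5], [2,4,7], [3,4,7], [3,4,8], [4,5,6], [4,6,8]

giving chain groups C_0 ≅ Z^9, C_1 ≅ Z^27, C_2 ≅ Z^18.

The boundary map ∂_1: C_1 → C_0 is given by ∂[p,q] = [q] − [p].
The resulting 9×27 matrix has rank 8, and its Smith normal form has invariant factors (1,1,1,1,1,1,1,1).

The boundary map ∂_2: C_2 → C_1 maps a triangle to the signed sum of its edges. For instance
  ∂[2,4,7] = [4,7] − [2,7] + [2,4],
  ∂[1,3,5] = [3,5] − [1,5] + [1,3].
This gives a 27×18 integer matrix of rank 17; reducing to Smith normal form yields diagonal entries (1,1,1,1,1,1,1,1,1,1,1,1,1,1,1,1,1).

Now H_k = ker ∂_k / im ∂_{k+1}, so:

  H_0: rank C_0 − rank ∂_1 = 9 − 8 = 1, and the invariant factors of ∂_1 are all 1, so H_0 = Z.
  H_1: rank ker ∂_1 − rank ∂_2 = (27 − 8) − 17 = 2, and the invariant factors of ∂_2 are all 1, so H_1 = Z^2.
  H_2: rank ker ∂_2 − rank ∂_3 = (18 − 17) − 0 = 1, and there is no ∂_3, so H_2 = Z.

As a check, the Euler characteristic is 9 − 27 + 18 = 0, which agrees with 1 − 2 + 1 = 0.

H_0 = Z,  H_1 = Z^2,  H_2 = Z.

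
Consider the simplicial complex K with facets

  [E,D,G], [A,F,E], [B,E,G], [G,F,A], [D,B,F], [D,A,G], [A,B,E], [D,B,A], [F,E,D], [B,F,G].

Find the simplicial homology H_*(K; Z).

We work with the vertex ordering A < B < D < E < F < G. The simplices of K, each written with vertices in increasing order, are:

  0-simplices (6): A, B, D, E, F, G
  1-simplices (15): AB, AD, AE, AF, AG, BD, BE, BF, BG, DE, DF, DG, EF, EG, FG
  2-simplices (10): ABD, ABE, ADG, AEF, AFG, BDF, BEG, BFG, DEF, DEG

so the chain groups are C_0 ≅ Z^6, C_1 ≅ Z^15, C_2 ≅ Z^10.

Boundary ∂_1: C_1 → C_0 is given by ∂[p,q] = [q] − [p].
The 6×15 boundary matrix has rank 5 and Smith normal form diag(1,1,1,1,1).

Boundary ∂_2: C_2 → C_1 sends each 2-simplex [p,q,r] to [q,r] − [p,r] + [p,q]. For instance
  ∂BFG = FG − BG + BF,
  ∂DEG = EG − DG + DE.
As a 15×10 matrix over Z this has rank 10, with invariant factors (1,1,1,1,1,1,1,1,1,2).

Computing H_k = (kernel of ∂_k) / (image of ∂_{k+1}):

  H_0: rank C_0 − rank ∂_1 = 6 − 5 = 1, and the invariant factors of ∂_1 are all 1, so H_0 = Z.
  H_1: rank ker ∂_1 − rank ∂_2 = (15 − 5) − 10 = 0, and ∂_2 has invariant factor 2 > 1, so H_1 = Z/2.
  H_2: rank ker ∂_2 − rank ∂_3 = (10 − 10) − 0 = 0, and there is no ∂_3, so H_2 = 0.

As a check, the Euler characteristic is 6 − 15 + 10 = 1, which agrees with 1 − 0 + 0 = 1.
(K is a triangulation of the real projective plane RP^2.)

H_0 ≅ Z,  H_1 ≅ Z/2,  H_2 = 0.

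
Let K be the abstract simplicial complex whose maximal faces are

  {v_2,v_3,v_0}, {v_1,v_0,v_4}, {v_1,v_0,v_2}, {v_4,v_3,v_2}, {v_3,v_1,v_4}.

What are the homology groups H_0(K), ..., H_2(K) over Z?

H_0 ≅ Z,  H_1 ≅ Z,  H_2 = 0.

K has 5 vertices, 10 edges, 5 triangles.
rank ∂_0 = 0, rank ∂_1 = 4 ⇒ b_0 = 5 − 0 − 4 = 1; all invariant factors of ∂_1 are 1 so no torsion. So H_0 ≅ Z.
rank ∂_1 = 4, rank ∂_2 = 5 ⇒ b_1 = 10 − 4 − 5 = 1; all invariant factors of ∂_2 are 1 so no torsion. So H_1 ≅ Z.
rank ∂_2 = 5, rank ∂_3 = 0 ⇒ b_2 = 5 − 5 − 0 = 0. So H_2 ≅ 0.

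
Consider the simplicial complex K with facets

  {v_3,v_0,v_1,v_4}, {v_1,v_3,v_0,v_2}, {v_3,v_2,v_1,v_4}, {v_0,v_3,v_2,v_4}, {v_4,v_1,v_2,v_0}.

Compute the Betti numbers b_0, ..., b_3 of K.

b_0 = 1, b_1 = 0, b_2 = 0, b_3 = 1.

Take the total order v_0 < v_1 < v_2 < v_3 < v_4 on the vertex set. Then K (dimension 3) consists of the simplices:

  0-simplices (5): [v_0], [v_1], [v_2], [v_3], [v_4]
  1-simplices (10): [v_0,v_1], [v_0,v_2], [v_0,v_3], [v_0,v_4], [v_1,v_2], [v_1,v_3], [v_1,v_4], [v_2,v_3], [v_2,v_4], [v_3,v_4]
  2-simplices (10): [v_0,v_1,v_2], [v_0,v_1,v_3], [v_0,v_1,v_4], [v_0,v_2,v_3], [v_0,v_2,v_4], [v_0,v_3,v_4], [v_1,v_2,v_3], [v_1,v_2,v_4], [v_1,v_3,v_4], [v_2,v_3,v_4]
  3-simplices (5): [v_0,v_1,v_2,v_3], [v_0,v_1,v_2,v_4], [v_0,v_1,v_3,v_4], [v_0,v_2,v_3,v_4], [v_1,v_2,v_3,v_4]

giving chain groups C_0 ≅ Z^5, C_1 ≅ Z^10, C_2 ≅ Z^10, C_3 ≅ Z^5.

∂_1: C_1 → C_0 is given by ∂[p,q] = [q] − [p].
This gives a 5×10 integer matrix of rank 4; reducing to Smith normal form yields diagonal entries (1,1,1,1).

Boundary ∂_2: C_2 → C_1 maps a triangle to the signed sum of its edges. For instance
  ∂[v_0,v_2,v_3] = [v_2,v_3] − [v_0,v_3] + [v_0,v_2],
  ∂[v_1,v_3,v_4] = [v_3,v_4] − [v_1,v_4] + [v_1,v_3].
The 10×10 boundary matrix has rank 6 and Smith normal form diag(1,1,1,1,1,1).

∂_3: C_3 → C_2 sends each 3-simplex σ to the alternating sum Σ_i (−1)^i (σ with its i-th vertex removed). For instance
  ∂[v_0,v_1,v_2,v_4] = [v_1,v_2,v_4] − [v_0,v_2,v_4] + [v_0,v_1,v_4] − [v_0,v_1,v_2],
  ∂[v_1,v_2,v_3,v_4] = [v_2,v_3,v_4] − [v_1,v_3,v_4] + [v_1,v_2,v_4] − [v_1,v_2,v_3].
The 10×5 boundary matrix has rank 4 and Smith normal form diag(1,1,1,1).

Now H_k = ker ∂_k / im ∂_{k+1}, so:

  H_0: rank C_0 − rank ∂_1 = 5 − 4 = 1, and the invariant factors of ∂_1 are all 1, so H_0 ≅ Z.
  H_1: rank ker ∂_1 − rank ∂_2 = (10 − 4) − 6 = 0, and the invariant factors of ∂_2 are all 1, so H_1 ≅ 0.
  H_2: rank ker ∂_2 − rank ∂_3 = (10 − 6) − 4 = 0, and the invariant factors of ∂_3 are all 1, so H_2 ≅ 0.
  H_3: rank ker ∂_3 − rank ∂_4 = (5 − 4) − 0 = 1, and there is no ∂_4, so H_3 ≅ Z.

As a check, the Euler characteristic is 5 − 10 + 10 − 5 = 0, which agrees with 1 − 0 + 0 − 1 = 0.

Hence the Betti numbers are b_0 = 1, b_1 = 0, b_2 = 0, b_3 = 1.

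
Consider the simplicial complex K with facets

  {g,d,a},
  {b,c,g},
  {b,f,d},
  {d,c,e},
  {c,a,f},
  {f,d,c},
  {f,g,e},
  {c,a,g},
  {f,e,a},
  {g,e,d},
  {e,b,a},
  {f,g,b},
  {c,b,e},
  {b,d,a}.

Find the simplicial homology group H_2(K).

H_2 ≅ Z.

Fix the vertex order a < b < c < d < e < f < g and write every simplex with vertices in increasing order. Then dim K = 2 and the simplices of K are:

  0-simplices (7): a, b, c, d, e, f, g
  1-simplices (21): ab, ac, ad, ae, af, ag, bc, bd, be, bf, bg, cd, ce, cf, cg, de, df, dg, ef, eg, fg
  2-simplices (14): abd, abe, acf, acg, adg, aef, bce, bcg, bdf, bfg, cde, cdf, deg, efg

giving chain groups C_0 ≅ Z^7, C_1 ≅ Z^21, C_2 ≅ Z^14.

The boundary map ∂_1: C_1 → C_0 is given by ∂[p,q] = [q] − [p]. For instance
  ∂ce = e − c.
As a 7×21 matrix over Z this has rank 6, with invariant factors (1,1,1,1,1,1).

The boundary map ∂_2: C_2 → C_1 acts by ∂[p,q,r] = [q,r] − [p,r] + [p,q]. For instance
  ∂bdf = df − bf + bd,
  ∂adg = dg − ag + ad.
The 21×14 boundary matrix has rank 13 and Smith normal form diag(1,1,1,1,1,1,1,1,1,1,1,1,1).

Computing H_k = (kernel of ∂_k) / (image of ∂_{k+1}):

  H_2: rank ker ∂_2 − rank ∂_3 = (14 − 13) − 0 = 1, and there is no ∂_3, so H_2 = Z.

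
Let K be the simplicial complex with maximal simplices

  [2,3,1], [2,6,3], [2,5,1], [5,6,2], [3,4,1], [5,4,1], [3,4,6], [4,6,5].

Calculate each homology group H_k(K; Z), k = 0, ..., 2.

H_0 = Z,  H_1 = 0,  H_2 = Z.

We work with the vertex ordering 1 < 2 < 3 < 4 < 5 < 6. The simplices of K, each written with vertices in increasing order, are:

  0-simplices (6): [1], [2], [3], [4], [5], [6]
  1-simplices (12): [1,2], [1,3], [1,4], [1,5], [2,3], [2,5], [2,6], [3,4], [3,6], [4,5], [4,6], [5,6]
  2-simplices (8): [1,2,3], [1,2,5], [1,3,4], [1,4,5], [2,3,6], [2,5,6], [3,4,6], [4,5,6]

giving chain groups C_0 ≅ Z^6, C_1 ≅ Z^12, C_2 ≅ Z^8.

The boundary map ∂_1: C_1 → C_0 sends each edge [p,q] (with p < q) to q − p. For instance
  ∂[1,5] = [5] − [1].
The 6×12 boundary matrix has rank 5 and Smith normal form diag(1,1,1,1,1).

∂_2: C_2 → C_1 sends each 2-simplex [p,q,r] to [q,r] − [p,r] + [p,q]. For instance
  ∂[1,3,4] = [3,4] − [1,4] + [1,3],
  ∂[3,4,6] = [4,6] − [3,6] + [3,4].
The resulting 12×8 matrix has rank 7, and its Smith normal form has invariant factors (1,1,1,1,1,1,1).

From H_k ≅ ker(∂_k) / im(∂_{k+1}) we obtain:

  H_0: rank C_0 − rank ∂_1 = 6 − 5 = 1, and the invariant factors of ∂_1 are all 1, so H_0 = Z.
  H_1: rank ker ∂_1 − rank ∂_2 = (12 − 5) − 7 = 0, and the invariant factors of ∂_2 are all 1, so H_1 = 0.
  H_2: rank ker ∂_2 − rank ∂_3 = (8 − 7) − 0 = 1, and there is no ∂_3, so H_2 = Z.

As a check, the Euler characteristic is 6 − 12 + 8 = 2, which agrees with 1 − 0 + 1 = 2.
(K is a triangulation of the 2-sphere S^2.)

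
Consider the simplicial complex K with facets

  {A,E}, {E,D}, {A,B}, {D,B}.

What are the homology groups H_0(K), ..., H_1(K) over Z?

H_0 ≅ Z,  H_1 ≅ Z.

Fix the vertex order A < B < D < E and write every simplex with vertices in increasing order. Then dim K = 1 and the simplices of K are:

  0-simplices (4): A, B, D, E
  1-simplices (4): AB, AE, BD, DE

so the chain groups are C_0 ≅ Z^4, C_1 ≅ Z^4.

Boundary ∂_1: C_1 → C_0 maps an edge to its endpoints' difference, ∂[p,q] = q − p. For instance
  ∂DE = E − D.
The 4×4 boundary matrix has rank 3 and Smith normal form diag(1,1,1).

Now H_k = ker ∂_k / im ∂_{k+1}, so:

  H_0: rank C_0 − rank ∂_1 = 4 − 3 = 1, and the invariant factors of ∂_1 are all 1, so H_0 = Z.
  H_1: rank ker ∂_1 − rank ∂_2 = (4 − 3) − 0 = 1, and there is no ∂_2, so H_1 = Z.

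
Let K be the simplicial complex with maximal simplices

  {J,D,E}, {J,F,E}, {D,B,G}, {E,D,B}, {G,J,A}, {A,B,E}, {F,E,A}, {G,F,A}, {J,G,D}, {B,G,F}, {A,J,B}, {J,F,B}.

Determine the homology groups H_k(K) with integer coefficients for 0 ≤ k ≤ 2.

H_0 = Z,  H_1 = Z_2,  H_2 = 0.

Take the total order A < B < D < E < F < G < J on the vertex set. Then K (dimension 2) consists of the simplices:

  0-simplices (7): A, B, D, E, F, G, J
  1-simplices (18): AB, AE, AF, AG, AJ, BD, BE, BF, BG, BJ, DE, DG, DJ, EF, EJ, FG, FJ, GJ
  2-simplices (12): ABE, ABJ, AEF, AFG, AGJ, BDE, BDG, BFG, BFJ, DEJ, DGJ, EFJ

so the chain groups are C_0 ≅ Z^7, C_1 ≅ Z^18, C_2 ≅ Z^12.

Boundary ∂_1: C_1 → C_0 is given by ∂[p,q] = [q] − [p]. For instance
  ∂BD = D − B.
As a 7×18 matrix over Z this has rank 6, with invariant factors (1,1,1,1,1,1).

∂_2: C_2 → C_1 acts by ∂[p,q,r] = [q,r] − [p,r] + [p,q]. For instance
  ∂ABJ = BJ − AJ + AB,
  ∂DGJ = GJ − DJ + DG.
The resulting 18×12 matrix has rank 12, and its Smith normal form has invariant factors (1,1,1,1,1,1,1,1,1,1,1,2).

Reading off H_k = ker ∂_k / im ∂_{k+1}:

  H_0: rank C_0 − rank ∂_1 = 7 − 6 = 1, and the invariant factors of ∂_1 are all 1, so H_0 ≅ Z.
  H_1: rank ker ∂_1 − rank ∂_2 = (18 − 6) − 12 = 0, and ∂_2 has invariant factor 2 > 1, so H_1 ≅ Z_2.
  H_2: rank ker ∂_2 − rank ∂_3 = (12 − 12) − 0 = 0, and there is no ∂_3, so H_2 ≅ 0.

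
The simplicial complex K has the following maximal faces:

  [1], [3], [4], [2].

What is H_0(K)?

H_0 ≅ Z^4.

Take the total order 1 < 2 < 3 < 4 on the vertex set. Then K (dimension 0) consists of the simplices:

  0-simplices (4): [1], [2], [3], [4]

giving chain groups C_0 ≅ Z^4.

Reading off H_k = ker ∂_k / im ∂_{k+1}:

  H_0: rank C_0 − rank ∂_1 = 4 − 0 = 4, and there is no ∂_1, so H_0 = Z^4.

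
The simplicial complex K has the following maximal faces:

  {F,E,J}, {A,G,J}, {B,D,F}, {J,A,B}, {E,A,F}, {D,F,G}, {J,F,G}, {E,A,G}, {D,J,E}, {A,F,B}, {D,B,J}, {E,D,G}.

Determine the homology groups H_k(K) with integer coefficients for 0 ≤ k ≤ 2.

H_0 = Z,  H_1 = Z/2Z,  H_2 = 0.

Take the total order A < B < D < E < F < G < J on the vertex set. Then K (dimension 2) consists of the simplices:

  0-simplices (7): A, B, D, E, F, G, J
  1-simplices (18): AB, AE, AF, AG, AJ, BD, BF, BJ, DE, DF, DG, DJ, EF, EG, EJ, FG, FJ, GJ
  2-simplices (12): ABF, ABJ, AEF, AEG, AGJ, BDF, BDJ, DEG, DEJ, DFG, EFJ, FGJ

giving chain groups C_0 ≅ Z^7, C_1 ≅ Z^18, C_2 ≅ Z^12.

Boundary ∂_1: C_1 → C_0 is given by ∂[p,q] = [q] − [p].
The 7×18 boundary matrix has rank 6 and Smith normal form diag(1,1,1,1,1,1).

Boundary ∂_2: C_2 → C_1 maps a triangle to the signed sum of its edges. For instance
  ∂AGJ = GJ − AJ + AG,
  ∂ABF = BF − AF + AB.
The resulting 18×12 matrix has rank 12, and its Smith normal form has invariant factors (1,1,1,1,1,1,1,1,1,1,1,2).

From H_k ≅ ker(∂_k) / im(∂_{k+1}) we obtain:

  H_0: rank C_0 − rank ∂_1 = 7 − 6 = 1, and the invariant factors of ∂_1 are all 1, so H_0 ≅ Z.
  H_1: rank ker ∂_1 − rank ∂_2 = (18 − 6) − 12 = 0, and ∂_2 has invariant factor 2 > 1, so H_1 ≅ Z/2Z.
  H_2: rank ker ∂_2 − rank ∂_3 = (12 − 12) − 0 = 0, and there is no ∂_3, so H_2 ≅ 0.

As a check, the Euler characteristic is 7 − 18 + 12 = 1, which agrees with 1 − 0 + 0 = 1.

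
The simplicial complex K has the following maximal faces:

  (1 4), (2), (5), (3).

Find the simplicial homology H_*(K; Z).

H_0 = Z^4,  H_1 = 0.

Take the total order 1 < 2 < 3 < 4 < 5 on the vertex set. Then K (dimension 1) consists of the simplices:

  0-simplices (5): [1], [2], [3], [4], [5]
  1-simplices (1): [1,4]

giving chain groups C_0 ≅ Z^5, C_1 ≅ Z^1.

The boundary map ∂_1: C_1 → C_0 is given by ∂[p,q] = [q] − [p]. For instance
  ∂[1,4] = [4] − [1].
The resulting 5×1 matrix has rank 1, and its Smith normal form has invariant factors (1).

From H_k ≅ ker(∂_k) / im(∂_{k+1}) we obtain:

  H_0: rank C_0 − rank ∂_1 = 5 − 1 = 4, and the invariant factors of ∂_1 are all 1, so H_0 ≅ Z^4.
  H_1: rank ker ∂_1 − rank ∂_2 = (1 − 1) − 0 = 0, and there is no ∂_2, so H_1 ≅ 0.

As a check, the Euler characteristic is 5 − 1 = 4, which agrees with 4 − 0 = 4.
(K is a triangulation of the disjoint union of the 1-simplex and a set of 3 points.)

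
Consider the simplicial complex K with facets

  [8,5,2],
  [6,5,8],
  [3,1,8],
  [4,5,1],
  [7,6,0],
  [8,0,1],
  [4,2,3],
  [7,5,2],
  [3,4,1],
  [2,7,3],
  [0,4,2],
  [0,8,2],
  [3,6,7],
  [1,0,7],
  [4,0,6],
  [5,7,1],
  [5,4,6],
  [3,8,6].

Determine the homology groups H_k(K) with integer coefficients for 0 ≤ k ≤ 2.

H_0 ≅ Z,  H_1 ≅ Z^2,  H_2 ≅ Z.

Take the total order 0 < 1 < 2 < 3 < 4 < 5 < 6 < 7 < 8 on the vertex set. Then K (dimension 2) consists of the simplices:

  0-simplices (9): [0], [1], [2], [3], [4], [5], [6], [7], [8]
  1-simplices (27): (27 of them)
  2-simplices (18): [0,1,7], [0,1,8], [0,2,4], [0,2,8], [0,4,6], [0,6,7], [1,3,4], [1,3,8], [1,4,5], [1,5,7], [2,3,4], [2,3,7], [2,5,7], [2,5,8], [3,6,7], [3,6,8], [4,5,6], [5,6,8]

so the chain groups are C_0 ≅ Z^9, C_1 ≅ Z^27, C_2 ≅ Z^18.

∂_1: C_1 → C_0 maps an edge to its endpoints' difference, ∂[p,q] = q − p. For instance
  ∂[0,1] = [1] − [0].
This gives a 9×27 integer matrix of rank 8; reducing to Smith normal form yields diagonal entries (1,1,1,1,1,1,1,1).

Boundary ∂_2: C_2 → C_1 sends each 2-simplex [p,q,r] to [q,r] − [p,r] + [p,q]. For instance
  ∂[2,5,8] = [5,8] − [2,8] + [2,5],
  ∂[5,6,8] = [6,8] − [5,8] + [5,6].
This gives a 27×18 integer matrix of rank 17; reducing to Smith normal form yields diagonal entries (1,1,1,1,1,1,1,1,1,1,1,1,1,1,1,1,1).

Reading off H_k = ker ∂_k / im ∂_{k+1}:

  H_0: rank C_0 − rank ∂_1 = 9 − 8 = 1, and the invariant factors of ∂_1 are all 1, so H_0 ≅ Z.
  H_1: rank ker ∂_1 − rank ∂_2 = (27 − 8) − 17 = 2, and the invariant factors of ∂_2 are all 1, so H_1 ≅ Z^2.
  H_2: rank ker ∂_2 − rank ∂_3 = (18 − 17) − 0 = 1, and there is no ∂_3, so H_2 ≅ Z.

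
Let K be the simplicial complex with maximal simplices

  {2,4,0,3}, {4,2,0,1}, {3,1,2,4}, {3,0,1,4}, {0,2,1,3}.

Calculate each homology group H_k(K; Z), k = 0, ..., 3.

H_0 = Z,  H_1 = 0,  H_2 = 0,  H_3 = Z.

K has 5 vertices, 10 edges, 10 triangles, 5 3-simplices.
rank ∂_0 = 0, rank ∂_1 = 4 ⇒ b_0 = 5 − 0 − 4 = 1; all invariant factors of ∂_1 are 1 so no torsion. So H_0 = Z.
rank ∂_1 = 4, rank ∂_2 = 6 ⇒ b_1 = 10 − 4 − 6 = 0; all invariant factors of ∂_2 are 1 so no torsion. So H_1 = 0.
rank ∂_2 = 6, rank ∂_3 = 4 ⇒ b_2 = 10 − 6 − 4 = 0; all invariant factors of ∂_3 are 1 so no torsion. So H_2 = 0.
rank ∂_3 = 4, rank ∂_4 = 0 ⇒ b_3 = 5 − 4 − 0 = 1. So H_3 = Z.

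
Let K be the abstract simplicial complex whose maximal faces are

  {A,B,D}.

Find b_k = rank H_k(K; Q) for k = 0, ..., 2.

Take the total order A < B < D on the vertex set. Then K (dimension 2) consists of the simplices:

  0-simplices (3): A, B, D
  1-simplices (3): AB, AD, BD
  2-simplices (1): ABD

giving chain groups C_0 ≅ Z^3, C_1 ≅ Z^3, C_2 ≅ Z^1.

∂_1: C_1 → C_0 maps an edge to its endpoints' difference, ∂[p,q] = q − p.
The 3×3 boundary matrix has rank 2 and Smith normal form diag(1,1).

Boundary ∂_2: C_2 → C_1 maps a triangle to the signed sum of its edges. For instance
  ∂ABD = BD − AD + AB.
This gives a 3×1 integer matrix of rank 1; reducing to Smith normal form yields diagonal entries (1).

Reading off H_k = ker ∂_k / im ∂_{k+1}:

  H_0: rank C_0 − rank ∂_1 = 3 − 2 = 1, and the invariant factors of ∂_1 are all 1, so H_0 ≅ Z.
  H_1: rank ker ∂_1 − rank ∂_2 = (3 − 2) − 1 = 0, and the invariant factors of ∂_2 are all 1, so H_1 ≅ 0.
  H_2: rank ker ∂_2 − rank ∂_3 = (1 − 1) − 0 = 0, and there is no ∂_3, so H_2 ≅ 0.

Hence the Betti numbers are b_0 = 1, b_1 = 0, b_2 = 0.

b_0 = 1, b_1 = 0, b_2 = 0.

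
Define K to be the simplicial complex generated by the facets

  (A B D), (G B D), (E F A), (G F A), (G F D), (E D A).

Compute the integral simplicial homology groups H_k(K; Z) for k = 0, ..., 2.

We work with the vertex ordering A < B < D < E < F < G. The simplices of K, each written with vertices in increasing order, are:

  0-simplices (6): A, B, D, E, F, G
  1-simplices (12): AB, AD, AE, AF, AG, BD, BG, DE, DF, DG, EF, FG
  2-simplices (6): ABD, ADE, AEF, AFG, BDG, DFG

giving chain groups C_0 ≅ Z^6, C_1 ≅ Z^12, C_2 ≅ Z^6.

∂_1: C_1 → C_0 sends each edge [p,q] (with p < q) to q − p.
The resulting 6×12 matrix has rank 5, and its Smith normal form has invariant factors (1,1,1,1,1).

∂_2: C_2 → C_1 maps a triangle to the signed sum of its edges. For instance
  ∂ADE = DE − AE + AD,
  ∂AEF = EF − AF + AE.
As a 12×6 matrix over Z this has rank 6, with invariant factors (1,1,1,1,1,1).

From H_k ≅ ker(∂_k) / im(∂_{k+1}) we obtain:

  H_0: rank C_0 − rank ∂_1 = 6 − 5 = 1, and the invariant factors of ∂_1 are all 1, so H_0 = Z.
  H_1: rank ker ∂_1 − rank ∂_2 = (12 − 5) − 6 = 1, and the invariant factors of ∂_2 are all 1, so H_1 = Z.
  H_2: rank ker ∂_2 − rank ∂_3 = (6 − 6) − 0 = 0, and there is no ∂_3, so H_2 = 0.

H_0 = Z,  H_1 = Z,  H_2 = 0.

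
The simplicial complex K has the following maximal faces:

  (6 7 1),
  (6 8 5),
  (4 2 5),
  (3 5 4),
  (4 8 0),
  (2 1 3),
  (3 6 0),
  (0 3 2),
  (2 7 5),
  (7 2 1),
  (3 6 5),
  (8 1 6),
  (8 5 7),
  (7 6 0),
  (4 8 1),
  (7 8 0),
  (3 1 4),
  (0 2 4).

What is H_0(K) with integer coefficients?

Fix the vertex order 0 < 1 < 2 < 3 < 4 < 5 < 6 < 7 < 8 and write every simplex with vertices in increasing order. Then dim K = 2 and the simplices of K are:

  0-simplices (9): [0], [1], [2], [3], [4], [5], [6], [7], [8]
  1-simplices (27): (27 of them)
  2-simplices (18): [0,2,3], [0,2,4], [0,3,6], [0,4,8], [0,6,7], [0,7,8], [1,2,3], [1,2,7], [1,3,4], [1,4,8], [1,6,7], [1,6,8], [2,4,5], [2,5,7], [3,4,5], [3,5,6], [5,6,8], [5,7,8]

Hence C_0 ≅ Z^9, C_1 ≅ Z^27, C_2 ≅ Z^18.

The boundary map ∂_1: C_1 → C_0 sends each edge [p,q] (with p < q) to q − p. For instance
  ∂[1,7] = [7] − [1].
This gives a 9×27 integer matrix of rank 8; reducing to Smith normal form yields diagonal entries (1,1,1,1,1,1,1,1).

∂_2: C_2 → C_1 maps a triangle to the signed sum of its edges. For instance
  ∂[1,3,4] = [3,4] − [1,4] + [1,3],
  ∂[0,6,7] = [6,7] − [0,7] + [0,6].
This gives a 27×18 integer matrix of rank 18; reducing to Smith normal form yields diagonal entries (1,1,1,1,1,1,1,1,1,1,1,1,1,1,1,1,1,2).

Reading off H_k = ker ∂_k / im ∂_{k+1}:

  H_0: rank C_0 − rank ∂_1 = 9 − 8 = 1, and the invariant factors of ∂_1 are all 1, so H_0 = Z.

(K is a triangulation of the Klein bottle.)

H_0 ≅ Z.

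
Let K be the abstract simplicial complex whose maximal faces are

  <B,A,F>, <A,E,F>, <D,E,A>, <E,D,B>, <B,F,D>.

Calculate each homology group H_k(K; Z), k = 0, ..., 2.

Order the vertices as A < B < D < E < F. Listing each simplex with vertices in this order, K has dimension 2 with simplices:

  0-simplices (5): A, B, D, E, F
  1-simplices (10): AB, AD, AE, AF, BD, BE, BF, DE, DF, EF
  2-simplices (5): ABF, ADE, AEF, BDE, BDF

so the chain groups are C_0 ≅ Z^5, C_1 ≅ Z^10, C_2 ≅ Z^5.

Boundary ∂_1: C_1 → C_0 is given by ∂[p,q] = [q] − [p]. For instance
  ∂DF = F − D.
The resulting 5×10 matrix has rank 4, and its Smith normal form has invariant factors (1,1,1,1).

The boundary map ∂_2: C_2 → C_1 maps a triangle to the signed sum of its edges. For instance
  ∂ABF = BF − AF + AB,
  ∂BDE = DE − BE + BD.
The 10×5 boundary matrix has rank 5 and Smith normal form diag(1,1,1,1,1).

Computing H_k = (kernel of ∂_k) / (image of ∂_{k+1}):

  H_0: rank C_0 − rank ∂_1 = 5 − 4 = 1, and the invariant factors of ∂_1 are all 1, so H_0 ≅ Z.
  H_1: rank ker ∂_1 − rank ∂_2 = (10 − 4) − 5 = 1, and the invariant factors of ∂_2 are all 1, so H_1 ≅ Z.
  H_2: rank ker ∂_2 − rank ∂_3 = (5 − 5) − 0 = 0, and there is no ∂_3, so H_2 ≅ 0.

H_0 ≅ Z,  H_1 ≅ Z,  H_2 = 0.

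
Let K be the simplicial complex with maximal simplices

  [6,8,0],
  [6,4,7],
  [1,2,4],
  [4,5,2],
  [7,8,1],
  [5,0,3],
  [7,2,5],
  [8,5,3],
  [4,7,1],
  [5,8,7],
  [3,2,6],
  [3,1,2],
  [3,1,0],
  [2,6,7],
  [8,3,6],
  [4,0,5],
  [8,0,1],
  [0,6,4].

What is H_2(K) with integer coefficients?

H_2 ≅ 0.

Fix the vertex order 0 < 1 < 2 < 3 < 4 < 5 < 6 < 7 < 8 and write every simplex with vertices in increasing order. Then dim K = 2 and the simplices of K are:

  0-simplices (9): [0], [1], [2], [3], [4], [5], [6], [7], [8]
  1-simplices (27): (27 of them)
  2-simplices (18): [0,1,3], [0,1,8], [0,3,5], [0,4,5], [0,4,6], [0,6,8], [1,2,3], [1,2,4], [1,4,7], [1,7,8], [2,3,6], [2,4,5], [2,5,7], [2,6,7], [3,5,8], [3,6,8], [4,6,7], [5,7,8]

Hence C_0 ≅ Z^9, C_1 ≅ Z^27, C_2 ≅ Z^18.

The boundary map ∂_1: C_1 → C_0 is given by ∂[p,q] = [q] − [p].
The 9×27 boundary matrix has rank 8 and Smith normal form diag(1,1,1,1,1,1,1,1).

Boundary ∂_2: C_2 → C_1 acts by ∂[p,q,r] = [q,r] − [p,r] + [p,q]. For instance
  ∂[2,3,6] = [3,6] − [2,6] + [2,3],
  ∂[1,2,3] = [2,3] − [1,3] + [1,2].
As a 27×18 matrix over Z this has rank 18, with invariant factors (1,1,1,1,1,1,1,1,1,1,1,1,1,1,1,1,1,2).

From H_k ≅ ker(∂_k) / im(∂_{k+1}) we obtain:

  H_2: rank ker ∂_2 − rank ∂_3 = (18 − 18) − 0 = 0, and there is no ∂_3, so H_2 = 0.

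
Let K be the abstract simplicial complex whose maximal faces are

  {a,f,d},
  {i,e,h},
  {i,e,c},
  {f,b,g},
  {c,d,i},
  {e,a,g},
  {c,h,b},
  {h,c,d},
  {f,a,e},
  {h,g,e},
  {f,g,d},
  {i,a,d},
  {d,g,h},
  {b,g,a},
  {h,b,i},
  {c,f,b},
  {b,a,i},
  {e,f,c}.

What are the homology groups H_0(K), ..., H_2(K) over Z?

H_0 ≅ Z,  H_1 ≅ Z ⊕ Z/2,  H_2 = 0.

Order the vertices as a < b < c < d < e < f < g < h < i. Listing each simplex with vertices in this order, K has dimension 2 with simplices:

  0-simplices (9): a, b, c, d, e, f, g, h, i
  1-simplices (27): ab, ad, ae, af, ag, ai, bc, bf, bg, bh, bi, cd, ce, cf, ch, ci, df, dg, dh, di, ef, eg, eh, ei, fg, gh, hi
  2-simplices (18): abg, abi, adf, adi, aef, aeg, bcf, bch, bfg, bhi, cdh, cdi, cef, cei, dfg, dgh, egh, ehi

Hence C_0 ≅ Z^9, C_1 ≅ Z^27, C_2 ≅ Z^18.

The boundary map ∂_1: C_1 → C_0 maps an edge to its endpoints' difference, ∂[p,q] = q − p. For instance
  ∂hi = i − h.
The resulting 9×27 matrix has rank 8, and its Smith normal form has invariant factors (1,1,1,1,1,1,1,1).

The boundary map ∂_2: C_2 → C_1 sends each 2-simplex [p,q,r] to [q,r] − [p,r] + [p,q]. For instance
  ∂cei = ei − ci + ce,
  ∂dgh = gh − dh + dg.
The resulting 27×18 matrix has rank 18, and its Smith normal form has invariant factors (1,1,1,1,1,1,1,1,1,1,1,1,1,1,1,1,1,2).

Computing H_k = (kernel of ∂_k) / (image of ∂_{k+1}):

  H_0: rank C_0 − rank ∂_1 = 9 − 8 = 1, and the invariant factors of ∂_1 are all 1, so H_0 ≅ Z.
  H_1: rank ker ∂_1 − rank ∂_2 = (27 − 8) − 18 = 1, and ∂_2 has invariant factor 2 > 1, so H_1 ≅ Z ⊕ Z/2.
  H_2: rank ker ∂_2 − rank ∂_3 = (18 − 18) − 0 = 0, and there is no ∂_3, so H_2 ≅ 0.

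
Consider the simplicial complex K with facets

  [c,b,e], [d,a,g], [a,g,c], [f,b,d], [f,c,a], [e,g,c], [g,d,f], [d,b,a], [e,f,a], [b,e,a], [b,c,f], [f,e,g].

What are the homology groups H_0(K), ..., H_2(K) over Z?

K has 7 vertices, 18 edges, 12 triangles.
rank ∂_0 = 0, rank ∂_1 = 6 ⇒ b_0 = 7 − 0 − 6 = 1; all invariant factors of ∂_1 are 1 so no torsion. So H_0 ≅ Z.
rank ∂_1 = 6, rank ∂_2 = 12 ⇒ b_1 = 18 − 6 − 12 = 0; ∂_2 has invariant factor(s) [2] giving torsion. So H_1 ≅ Z/2.
rank ∂_2 = 12, rank ∂_3 = 0 ⇒ b_2 = 12 − 12 − 0 = 0. So H_2 ≅ 0.

H_0 ≅ Z,  H_1 ≅ Z/2,  H_2 = 0.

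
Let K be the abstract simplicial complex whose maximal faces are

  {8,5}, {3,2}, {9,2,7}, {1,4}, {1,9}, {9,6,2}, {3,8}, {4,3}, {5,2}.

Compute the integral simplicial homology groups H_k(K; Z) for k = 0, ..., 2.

Take the total order 1 < 2 < 3 < 4 < 5 < 6 < 7 < 8 < 9 on the vertex set. Then K (dimension 2) consists of the simplices:

  0-simplices (9): [1], [2], [3], [4], [5], [6], [7], [8], [9]
  1-simplices (12): [1,4], [1,9], [2,3], [2,5], [2,6], [2,7], [2,9], [3,4], [3,8], [5,8], [6,9], [7,9]
  2-simplices (2): [2,6,9], [2,7,9]

giving chain groups C_0 ≅ Z^9, C_1 ≅ Z^12, C_2 ≅ Z^2.

∂_1: C_1 → C_0 is given by ∂[p,q] = [q] − [p]. For instance
  ∂[7,9] = [9] − [7].
This gives a 9×12 integer matrix of rank 8; reducing to Smith normal form yields diagonal entries (1,1,1,1,1,1,1,1).

Boundary ∂_2: C_2 → C_1 acts by ∂[p,q,r] = [q,r] − [p,r] + [p,q]. For instance
  ∂[2,6,9] = [6,9] − [2,9] + [2,6],
  ∂[2,7,9] = [7,9] − [2,9] + [2,7].
As a 12×2 matrix over Z this has rank 2, with invariant factors (1,1).

Reading off H_k = ker ∂_k / im ∂_{k+1}:

  H_0: rank C_0 − rank ∂_1 = 9 − 8 = 1, and the invariant factors of ∂_1 are all 1, so H_0 ≅ Z.
  H_1: rank ker ∂_1 − rank ∂_2 = (12 − 8) − 2 = 2, and the invariant factors of ∂_2 are all 1, so H_1 ≅ Z^2.
  H_2: rank ker ∂_2 − rank ∂_3 = (2 − 2) − 0 = 0, and there is no ∂_3, so H_2 ≅ 0.

H_0 = Z,  H_1 = Z^2,  H_2 = 0.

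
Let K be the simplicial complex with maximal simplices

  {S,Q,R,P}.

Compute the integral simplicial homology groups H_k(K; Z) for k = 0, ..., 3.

H_0 ≅ Z,  H_1 = 0,  H_2 = 0,  H_3 = 0.

We work with the vertex ordering P < Q < R < S. The simplices of K, each written with vertices in increasing order, are:

  0-simplices (4): P, Q, R, S
  1-simplices (6): PQ, PR, PS, QR, QS, RS
  2-simplices (4): PQR, PQS, PRS, QRS
  3-simplices (1): PQRS

Hence C_0 ≅ Z^4, C_1 ≅ Z^6, C_2 ≅ Z^4, C_3 ≅ Z^1.

The boundary map ∂_1: C_1 → C_0 maps an edge to its endpoints' difference, ∂[p,q] = q − p. For instance
  ∂PQ = Q − P.
This gives a 4×6 integer matrix of rank 3; reducing to Smith normal form yields diagonal entries (1,1,1).

The boundary map ∂_2: C_2 → C_1 sends each 2-simplex [p,q,r] to [q,r] − [p,r] + [p,q]. For instance
  ∂PRS = RS − PS + PR,
  ∂PQR = QR − PR + PQ.
As a 6×4 matrix over Z this has rank 3, with invariant factors (1,1,1).

∂_3: C_3 → C_2 sends each 3-simplex σ to the alternating sum Σ_i (−1)^i (σ with its i-th vertex removed). For instance
  ∂PQRS = QRS − PRS + PQS − PQR.
The 4×1 boundary matrix has rank 1 and Smith normal form diag(1).

Now H_k = ker ∂_k / im ∂_{k+1}, so:

  H_0: rank C_0 − rank ∂_1 = 4 − 3 = 1, and the invariant factors of ∂_1 are all 1, so H_0 ≅ Z.
  H_1: rank ker ∂_1 − rank ∂_2 = (6 − 3) − 3 = 0, and the invariant factors of ∂_2 are all 1, so H_1 ≅ 0.
  H_2: rank ker ∂_2 − rank ∂_3 = (4 − 3) − 1 = 0, and the invariant factors of ∂_3 are all 1, so H_2 ≅ 0.
  H_3: rank ker ∂_3 − rank ∂_4 = (1 − 1) − 0 = 0, and there is no ∂_4, so H_3 ≅ 0.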